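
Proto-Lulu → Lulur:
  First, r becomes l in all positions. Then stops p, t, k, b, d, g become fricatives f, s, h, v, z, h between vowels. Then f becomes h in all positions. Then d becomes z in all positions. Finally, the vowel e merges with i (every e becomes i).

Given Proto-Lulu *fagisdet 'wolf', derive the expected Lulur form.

hahiszit

Lulur: *fagisdet
  fagisdet (rule 1 does not apply)
  fagisdet → fahisdet   [intervocalic lenition]
  fahisdet → hahisdet   [unconditioned shift]
  hahisdet → hahiszet   [unconditioned shift]
  hahiszet → hahiszit   [vowel merger]
  giving Lulur hahiszit.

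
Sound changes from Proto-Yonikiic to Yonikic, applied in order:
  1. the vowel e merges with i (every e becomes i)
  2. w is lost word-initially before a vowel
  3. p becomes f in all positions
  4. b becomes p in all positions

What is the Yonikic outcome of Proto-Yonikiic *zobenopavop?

zopinofavof

Yonikic: *zobenopavop
  zobenopavop → zobinopavop   [vowel merger]
  zobinopavop (rule 2 does not apply)
  zobinopavop → zobinofavof   [unconditioned shift]
  zobinofavof → zopinofavof   [unconditioned shift]
  giving Yonikic zopinofavof.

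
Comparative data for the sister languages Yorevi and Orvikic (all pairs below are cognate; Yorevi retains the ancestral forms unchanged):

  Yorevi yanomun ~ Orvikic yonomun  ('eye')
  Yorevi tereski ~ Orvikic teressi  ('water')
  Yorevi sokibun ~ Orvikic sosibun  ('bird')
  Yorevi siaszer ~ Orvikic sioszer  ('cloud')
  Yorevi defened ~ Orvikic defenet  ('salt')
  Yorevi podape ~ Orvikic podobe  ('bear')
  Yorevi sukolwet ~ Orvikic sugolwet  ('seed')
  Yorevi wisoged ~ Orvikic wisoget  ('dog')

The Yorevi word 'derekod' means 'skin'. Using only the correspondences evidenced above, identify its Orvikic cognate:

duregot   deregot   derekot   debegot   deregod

deregot

sukolwet ~ sugolwet — Yorevi k corresponds to Orvikic g between vowels (before a back vowel).
defened ~ defenet, wisoged ~ wisoget — Yorevi d corresponds to Orvikic t word-finally.
Applying these to Yorevi 'derekod':
  derekod → deregod   (k→g between vowels (before a back vowel))
  deregod → deregot   (d→t word-finally)
So the Orvikic cognate is 'deregot'.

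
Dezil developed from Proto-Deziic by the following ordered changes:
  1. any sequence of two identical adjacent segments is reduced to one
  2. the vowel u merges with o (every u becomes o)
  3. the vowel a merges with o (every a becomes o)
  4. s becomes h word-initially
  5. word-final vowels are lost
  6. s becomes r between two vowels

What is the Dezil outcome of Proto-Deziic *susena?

horen

Dezil: start from *susena.
  rule 1: no change — susena
  rule 2 (vowel merger): susena → sosena
  rule 3 (vowel merger): sosena → soseno
  rule 4 (debuccalisation): soseno → hoseno
  rule 5 (apocope): hoseno → hosen
  rule 6 (rhotacism): hosen → horen
  ⇒ Dezil horen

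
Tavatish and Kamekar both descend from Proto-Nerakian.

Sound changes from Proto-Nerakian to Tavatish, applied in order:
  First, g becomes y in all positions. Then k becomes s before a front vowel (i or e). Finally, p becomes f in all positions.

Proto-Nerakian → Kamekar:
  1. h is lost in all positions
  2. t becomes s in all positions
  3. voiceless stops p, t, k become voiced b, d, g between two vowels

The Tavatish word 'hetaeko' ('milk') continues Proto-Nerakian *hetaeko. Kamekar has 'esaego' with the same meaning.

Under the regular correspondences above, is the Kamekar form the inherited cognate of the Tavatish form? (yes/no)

Derive the expected Kamekar reflex of *hetaeko:
Kamekar: *hetaeko > etaeko > esaeko > esaego  (by h-loss, unconditioned shift, intervocalic voicing)
Kamekar 'esaego' matches the regular reflex exactly, so the pair is cognate.

yes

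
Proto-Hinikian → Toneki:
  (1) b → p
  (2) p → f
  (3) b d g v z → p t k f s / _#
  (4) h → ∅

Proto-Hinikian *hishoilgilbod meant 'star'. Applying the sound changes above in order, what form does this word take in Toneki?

isoilgilfot

Toneki: start from *hishoilgilbod.
  rule 1 (unconditioned shift): hishoilgilbod → hishoilgilpod
  rule 2 (unconditioned shift): hishoilgilpod → hishoilgilfod
  rule 3 (final devoicing): hishoilgilfod → hishoilgilfot
  rule 4 (h-loss): hishoilgilfot → isoilgilfot
  ⇒ Toneki isoilgilfot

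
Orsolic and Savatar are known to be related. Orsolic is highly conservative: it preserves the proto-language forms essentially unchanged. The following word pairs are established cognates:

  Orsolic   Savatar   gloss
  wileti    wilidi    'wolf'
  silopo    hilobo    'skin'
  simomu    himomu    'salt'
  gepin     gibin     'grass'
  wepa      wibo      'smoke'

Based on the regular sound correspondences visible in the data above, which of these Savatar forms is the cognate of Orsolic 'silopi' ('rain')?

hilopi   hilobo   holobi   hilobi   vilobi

silopo ~ hilobo, simomu ~ himomu — Orsolic s corresponds to Savatar h word-initially before a front vowel.
gepin ~ gibin — Orsolic p corresponds to Savatar b between vowels (before a front vowel).
Applying these to Orsolic 'silopi':
  silopi → hilopi   (s→h word-initially before a front vowel)
  hilopi → hilobi   (p→b between vowels (before a front vowel))
So the Savatar cognate is 'hilobi'.

hilobi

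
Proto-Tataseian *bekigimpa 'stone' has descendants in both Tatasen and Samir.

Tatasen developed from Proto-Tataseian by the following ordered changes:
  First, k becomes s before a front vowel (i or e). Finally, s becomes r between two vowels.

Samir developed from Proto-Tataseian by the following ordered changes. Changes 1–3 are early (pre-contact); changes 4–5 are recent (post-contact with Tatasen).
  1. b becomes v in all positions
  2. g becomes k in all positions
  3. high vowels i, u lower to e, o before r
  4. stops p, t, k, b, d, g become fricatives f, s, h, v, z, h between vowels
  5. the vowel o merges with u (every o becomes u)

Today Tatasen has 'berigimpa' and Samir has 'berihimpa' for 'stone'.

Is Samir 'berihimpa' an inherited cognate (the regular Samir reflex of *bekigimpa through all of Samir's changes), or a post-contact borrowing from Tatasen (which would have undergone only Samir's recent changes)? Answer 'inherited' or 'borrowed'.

borrowed

If inherited, *bekigimpa would pass through all of Samir's changes:
Samir: *bekigimpa > vekigimpa > vekikimpa > vehihimpa  (by unconditioned shift, unconditioned shift, intervocalic lenition)
If borrowed from Tatasen 'berigimpa' after the early changes, it would undergo only the recent ones:
  rule 4 (intervocalic lenition): berigimpa → berihimpa
  rule 5 (vowel merger): no change (berihimpa)
  ⇒ as a loan: berihimpa
Samir 'berihimpa' matches the loan outcome 'berihimpa', not the inherited 'vehihimpa' — it skipped the early Samir changes, so it was borrowed from Tatasen.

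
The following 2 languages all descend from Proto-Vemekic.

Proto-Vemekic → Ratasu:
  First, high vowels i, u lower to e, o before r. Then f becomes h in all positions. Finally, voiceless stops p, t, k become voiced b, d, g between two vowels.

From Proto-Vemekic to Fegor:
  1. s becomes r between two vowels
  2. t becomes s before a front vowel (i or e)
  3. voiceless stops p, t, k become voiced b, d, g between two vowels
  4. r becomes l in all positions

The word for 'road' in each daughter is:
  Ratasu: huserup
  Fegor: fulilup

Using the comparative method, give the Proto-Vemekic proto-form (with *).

*fusirup

Position 3: Ratasu has s, Fegor has l. Ratasu preserves s here (none of its changes turn any other segment into s), so the proto-segment is *s.
Position 1: Ratasu has h, Fegor has f. Fegor preserves f here (none of its changes turn any other segment into f), so the proto-segment is *f.
Position 5: Ratasu has r, Fegor has l. Ratasu preserves r here (none of its changes turn any other segment into r), so the proto-segment is *r.
Verify the candidate proto-form against each daughter:
Ratasu: start from *fusirup.
  rule 1 (pre-rhotic lowering): fusirup → fuserup
  rule 2 (unconditioned shift): fuserup → huserup
  rule 3: no change — huserup
  ⇒ Ratasu huserup
Fegor: *fusirup
  fusirup → furirup   [rhotacism]
  furirup (rule 2 does not apply)
  furirup (rule 3 does not apply)
  furirup → fulilup   [unconditioned shift]
  giving Fegor fulilup.
No other proto-form is consistent with every reflex, so the reconstruction is *fusirup.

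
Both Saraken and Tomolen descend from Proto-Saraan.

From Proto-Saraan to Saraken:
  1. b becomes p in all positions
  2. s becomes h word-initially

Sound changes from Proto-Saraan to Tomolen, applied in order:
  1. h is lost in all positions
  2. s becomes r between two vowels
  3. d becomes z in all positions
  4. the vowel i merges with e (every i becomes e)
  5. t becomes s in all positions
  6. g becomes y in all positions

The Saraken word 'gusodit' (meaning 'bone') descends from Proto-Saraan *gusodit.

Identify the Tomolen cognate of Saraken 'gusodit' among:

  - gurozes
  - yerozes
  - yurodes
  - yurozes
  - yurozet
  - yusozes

yurozes

Tomolen: *gusodit
  gusodit (rule 1 does not apply)
  gusodit → gurodit   [rhotacism]
  gurodit → gurozit   [unconditioned shift]
  gurozit → gurozet   [vowel merger]
  gurozet → gurozes   [unconditioned shift]
  gurozes → yurozes   [unconditioned shift]
  giving Tomolen yurozes.
The other candidates each miss or misapply at least one Tomolen change.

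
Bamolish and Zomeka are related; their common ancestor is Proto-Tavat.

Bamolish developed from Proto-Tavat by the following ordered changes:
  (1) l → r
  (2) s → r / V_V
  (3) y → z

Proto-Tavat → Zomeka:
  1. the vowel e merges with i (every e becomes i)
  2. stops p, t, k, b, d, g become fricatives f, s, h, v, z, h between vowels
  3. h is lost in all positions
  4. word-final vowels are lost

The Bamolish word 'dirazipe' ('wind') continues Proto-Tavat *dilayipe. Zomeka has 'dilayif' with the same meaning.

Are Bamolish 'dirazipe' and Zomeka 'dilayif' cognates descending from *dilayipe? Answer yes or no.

yes

Derive the expected Zomeka reflex of *dilayipe:
Zomeka: start from *dilayipe.
  rule 1 (vowel merger): dilayipe → dilayipi
  rule 2 (intervocalic lenition): dilayipi → dilayifi
  rule 3: no change — dilayifi
  rule 4 (apocope): dilayifi → dilayif
  ⇒ Zomeka dilayif
Zomeka 'dilayif' matches the regular reflex exactly, so the pair is cognate.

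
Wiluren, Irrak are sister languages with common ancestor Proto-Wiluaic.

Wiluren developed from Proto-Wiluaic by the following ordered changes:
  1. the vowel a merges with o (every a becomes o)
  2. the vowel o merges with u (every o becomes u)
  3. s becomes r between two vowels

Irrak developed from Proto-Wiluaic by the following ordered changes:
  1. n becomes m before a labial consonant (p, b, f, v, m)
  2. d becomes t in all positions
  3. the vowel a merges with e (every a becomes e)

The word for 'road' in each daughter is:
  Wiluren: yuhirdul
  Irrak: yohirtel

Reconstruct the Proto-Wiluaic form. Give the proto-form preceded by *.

*yohirdal

Position 7: Wiluren has u, Irrak has e. Taking the neighbouring segments as reconstructed: Wiluren u could go back to *a or *o or *u; Irrak e could go back to *a or *e — the one source consistent with every daughter is *a.
Position 6: Wiluren has d, Irrak has t. Wiluren preserves d here (none of its changes turn any other segment into d), so the proto-segment is *d.
This points to *yohirdal. Verify forward in each daughter:
Wiluren: *yohirdal
  yohirdal → yohirdol   [vowel merger]
  yohirdol → yuhirdul   [vowel merger]
  yuhirdul (rule 3 does not apply)
  giving Wiluren yuhirdul.
Irrak: start from *yohirdal.
  rule 1: no change — yohirdal
  rule 2 (unconditioned shift): yohirdal → yohirtal
  rule 3 (vowel merger): yohirtal → yohirtel
  ⇒ Irrak yohirtel
No other proto-form is consistent with every reflex, so the reconstruction is *yohirdal.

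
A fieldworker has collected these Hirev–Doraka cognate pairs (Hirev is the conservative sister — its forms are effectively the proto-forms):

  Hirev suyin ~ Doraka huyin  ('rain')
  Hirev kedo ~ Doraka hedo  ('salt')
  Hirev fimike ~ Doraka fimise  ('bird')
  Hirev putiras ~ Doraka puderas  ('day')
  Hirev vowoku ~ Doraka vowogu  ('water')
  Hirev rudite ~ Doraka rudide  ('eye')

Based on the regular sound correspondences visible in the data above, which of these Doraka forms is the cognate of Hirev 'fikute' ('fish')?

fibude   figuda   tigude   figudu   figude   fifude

figude

vowoku ~ vowogu — Hirev k corresponds to Doraka g between vowels (before a back vowel).
rudite ~ rudide — Hirev t corresponds to Doraka d between vowels (before a front vowel).
Applying these to Hirev 'fikute':
  fikute → figute   (k→g between vowels (before a back vowel))
  figute → figude   (t→d between vowels (before a front vowel))
So the Doraka cognate is 'figude'.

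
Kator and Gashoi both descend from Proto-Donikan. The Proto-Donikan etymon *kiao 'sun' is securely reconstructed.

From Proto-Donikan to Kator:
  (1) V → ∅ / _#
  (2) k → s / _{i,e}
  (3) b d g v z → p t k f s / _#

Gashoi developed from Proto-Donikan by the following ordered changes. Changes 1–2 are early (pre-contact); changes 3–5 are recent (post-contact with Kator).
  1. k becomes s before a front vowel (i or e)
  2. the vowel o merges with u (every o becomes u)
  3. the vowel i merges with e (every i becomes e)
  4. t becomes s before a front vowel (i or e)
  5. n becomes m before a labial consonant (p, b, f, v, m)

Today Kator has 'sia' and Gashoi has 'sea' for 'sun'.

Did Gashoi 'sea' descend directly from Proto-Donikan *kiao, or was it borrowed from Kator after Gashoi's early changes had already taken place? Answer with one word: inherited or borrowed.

If inherited, *kiao would pass through all of Gashoi's changes:
Gashoi: *kiao
  kiao → siao   [palatalisation]
  siao → siau   [vowel merger]
  siau → seau   [vowel merger]
  seau (rule 4 does not apply)
  seau (rule 5 does not apply)
  giving Gashoi seau.
If borrowed from Kator 'sia' after the early changes, it would undergo only the recent ones:
  rule 3 (vowel merger): sia → sea
  rule 4 (palatalisation): no change (sea)
  rule 5 (nasal place assimilation): no change (sea)
  ⇒ as a loan: sea
Gashoi 'sea' matches the loan outcome 'sea', not the inherited 'seau' — it skipped the early Gashoi changes, so it was borrowed from Kator.

borrowed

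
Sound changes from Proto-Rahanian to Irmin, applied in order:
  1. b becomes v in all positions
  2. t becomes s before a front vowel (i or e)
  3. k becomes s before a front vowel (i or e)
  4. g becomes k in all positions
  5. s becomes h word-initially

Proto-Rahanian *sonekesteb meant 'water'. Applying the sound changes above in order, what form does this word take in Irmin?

honesessev

Irmin: start from *sonekesteb.
  rule 1 (unconditioned shift): sonekesteb → sonekestev
  rule 2 (palatalisation): sonekestev → sonekessev
  rule 3 (palatalisation): sonekessev → sonesessev
  rule 4: no change — sonesessev
  rule 5 (debuccalisation): sonesessev → honesessev
  ⇒ Irmin honesessev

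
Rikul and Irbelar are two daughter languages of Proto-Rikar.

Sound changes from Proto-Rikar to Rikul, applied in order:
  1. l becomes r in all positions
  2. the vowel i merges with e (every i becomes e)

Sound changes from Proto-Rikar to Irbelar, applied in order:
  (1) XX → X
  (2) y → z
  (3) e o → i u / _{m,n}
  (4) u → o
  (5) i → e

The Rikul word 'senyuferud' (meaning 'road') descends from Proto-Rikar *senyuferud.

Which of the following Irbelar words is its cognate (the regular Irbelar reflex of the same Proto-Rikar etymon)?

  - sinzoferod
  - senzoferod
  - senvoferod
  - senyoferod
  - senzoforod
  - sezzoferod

senzoferod

Irbelar: *senyuferud
  senyuferud (rule 1 does not apply)
  senyuferud → senzuferud   [unconditioned shift]
  senzuferud → sinzuferud   [pre-nasal raising]
  sinzuferud → sinzoferod   [vowel merger]
  sinzoferod → senzoferod   [vowel merger]
  giving Irbelar senzoferod.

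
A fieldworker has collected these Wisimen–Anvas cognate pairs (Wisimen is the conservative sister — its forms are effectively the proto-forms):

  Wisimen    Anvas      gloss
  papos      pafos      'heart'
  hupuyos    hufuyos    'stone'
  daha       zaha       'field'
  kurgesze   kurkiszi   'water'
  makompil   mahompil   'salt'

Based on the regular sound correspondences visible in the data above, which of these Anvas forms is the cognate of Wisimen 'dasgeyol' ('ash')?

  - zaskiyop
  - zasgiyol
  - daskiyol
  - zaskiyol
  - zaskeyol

zaskiyol

daha ~ zaha — Wisimen d corresponds to Anvas z word-initially before a back vowel.
kurgesze ~ kurkiszi — Wisimen g corresponds to Anvas k after a consonant, before a front vowel.
kurgesze ~ kurkiszi — Wisimen e corresponds to Anvas i after a consonant, before a consonant other than r, m, n, p, b, f, v.
Applying these to Wisimen 'dasgeyol':
  dasgeyol → zasgeyol   (d→z word-initially before a back vowel)
  zasgeyol → zaskeyol   (g→k after a consonant, before a front vowel)
  zaskeyol → zaskiyol   (e→i after a consonant, before a consonant other than r, m, n, p, b, f, v)
So the Anvas cognate is 'zaskiyol'.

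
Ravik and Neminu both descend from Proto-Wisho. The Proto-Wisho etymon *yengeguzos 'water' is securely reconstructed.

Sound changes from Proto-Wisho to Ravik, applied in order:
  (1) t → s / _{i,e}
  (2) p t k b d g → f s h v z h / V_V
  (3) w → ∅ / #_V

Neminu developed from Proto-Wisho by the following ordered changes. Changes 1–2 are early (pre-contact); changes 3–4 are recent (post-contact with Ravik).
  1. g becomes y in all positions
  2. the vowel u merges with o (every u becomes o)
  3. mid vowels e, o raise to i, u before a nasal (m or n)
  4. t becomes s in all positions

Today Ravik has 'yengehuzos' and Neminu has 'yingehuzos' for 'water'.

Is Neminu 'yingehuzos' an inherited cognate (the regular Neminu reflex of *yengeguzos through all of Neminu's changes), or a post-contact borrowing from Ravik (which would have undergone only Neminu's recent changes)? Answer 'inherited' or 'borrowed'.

If inherited, *yengeguzos would pass through all of Neminu's changes:
Neminu: *yengeguzos > yenyeyuzos > yenyeyozos > yinyeyozos  (by unconditioned shift, vowel merger, pre-nasal raising)
If borrowed from Ravik 'yengehuzos' after the early changes, it would undergo only the recent ones:
  rule 3 (pre-nasal raising): yengehuzos → yingehuzos
  rule 4 (unconditioned shift): no change (yingehuzos)
  ⇒ as a loan: yingehuzos
Neminu 'yingehuzos' matches the loan outcome 'yingehuzos', not the inherited 'yinyeyozos' — it skipped the early Neminu changes, so it was borrowed from Ravik.

borrowed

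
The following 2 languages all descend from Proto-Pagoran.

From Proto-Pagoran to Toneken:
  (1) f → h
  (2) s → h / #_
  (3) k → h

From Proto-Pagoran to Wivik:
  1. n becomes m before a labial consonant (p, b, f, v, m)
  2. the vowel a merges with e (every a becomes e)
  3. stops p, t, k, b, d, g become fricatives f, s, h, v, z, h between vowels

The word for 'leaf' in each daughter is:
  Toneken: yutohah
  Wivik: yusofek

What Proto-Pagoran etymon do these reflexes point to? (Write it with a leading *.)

Position 3: Toneken has t, Wivik has s. Toneken preserves t here (none of its changes turn any other segment into t), so the proto-segment is *t.
Position 6: Toneken has a, Wivik has e. Toneken preserves a here (none of its changes turn any other segment into a), so the proto-segment is *a.
This points to *yutofak. Verify forward in each daughter:
Toneken: start from *yutofak.
  rule 1 (unconditioned shift): yutofak → yutohak
  rule 2: no change — yutohak
  rule 3 (unconditioned shift): yutohak → yutohah
  ⇒ Toneken yutohah
Wivik: *yutofak > yutofek > yusofek  (by vowel merger, intervocalic lenition)
No other proto-form is consistent with every reflex, so the reconstruction is *yutofak.

*yutofak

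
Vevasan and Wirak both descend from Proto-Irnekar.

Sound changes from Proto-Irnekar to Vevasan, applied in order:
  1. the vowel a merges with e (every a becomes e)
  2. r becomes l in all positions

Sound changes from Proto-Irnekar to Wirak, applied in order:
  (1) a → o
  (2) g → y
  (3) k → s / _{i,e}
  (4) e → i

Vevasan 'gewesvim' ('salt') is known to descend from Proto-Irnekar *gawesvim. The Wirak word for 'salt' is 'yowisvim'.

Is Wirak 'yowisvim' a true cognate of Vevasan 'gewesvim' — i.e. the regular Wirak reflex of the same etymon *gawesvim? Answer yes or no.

Derive the expected Wirak reflex of *gawesvim:
Wirak: *gawesvim
  gawesvim → gowesvim   [vowel merger]
  gowesvim → yowesvim   [unconditioned shift]
  yowesvim (rule 3 does not apply)
  yowesvim → yowisvim   [vowel merger]
  giving Wirak yowisvim.
Wirak 'yowisvim' matches the regular reflex exactly, so the pair is cognate.

yes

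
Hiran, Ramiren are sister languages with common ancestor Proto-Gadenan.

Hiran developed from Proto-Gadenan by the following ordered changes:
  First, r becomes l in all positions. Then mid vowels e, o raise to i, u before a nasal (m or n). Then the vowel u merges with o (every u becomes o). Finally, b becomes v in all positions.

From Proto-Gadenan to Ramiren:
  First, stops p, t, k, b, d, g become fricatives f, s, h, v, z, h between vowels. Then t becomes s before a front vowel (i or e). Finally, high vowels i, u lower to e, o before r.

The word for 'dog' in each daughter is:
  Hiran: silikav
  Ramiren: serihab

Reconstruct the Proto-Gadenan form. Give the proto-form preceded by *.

Position 5: Hiran has k, Ramiren has h. Hiran preserves k here (none of its changes turn any other segment into k), so the proto-segment is *k.
Position 3: Hiran has l, Ramiren has r. Ramiren preserves r here (none of its changes turn any other segment into r), so the proto-segment is *r.
Verify the candidate proto-form against each daughter:
Hiran: *sirikab
  sirikab → silikab   [unconditioned shift]
  silikab (rule 2 does not apply)
  silikab (rule 3 does not apply)
  silikab → silikav   [unconditioned shift]
  giving Hiran silikav.
Ramiren: start from *sirikab.
  rule 1 (intervocalic lenition): sirikab → sirihab
  rule 2: no change — sirihab
  rule 3 (pre-rhotic lowering): sirihab → serihab
  ⇒ Ramiren serihab
Only *sirikab yields all of Hiran silikav, Ramiren serihab.

*sirikab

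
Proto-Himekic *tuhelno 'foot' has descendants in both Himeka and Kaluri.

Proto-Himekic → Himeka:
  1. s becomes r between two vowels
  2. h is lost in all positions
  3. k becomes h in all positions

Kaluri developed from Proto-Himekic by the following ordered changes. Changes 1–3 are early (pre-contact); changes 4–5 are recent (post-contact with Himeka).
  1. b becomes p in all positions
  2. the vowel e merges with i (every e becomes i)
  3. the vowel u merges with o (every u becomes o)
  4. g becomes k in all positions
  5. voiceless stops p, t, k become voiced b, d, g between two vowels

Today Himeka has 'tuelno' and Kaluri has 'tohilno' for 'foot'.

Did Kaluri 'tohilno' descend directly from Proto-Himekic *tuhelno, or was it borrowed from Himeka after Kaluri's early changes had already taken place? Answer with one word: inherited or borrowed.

If inherited, *tuhelno would pass through all of Kaluri's changes:
Kaluri: *tuhelno
  tuhelno (rule 1 does not apply)
  tuhelno → tuhilno   [vowel merger]
  tuhilno → tohilno   [vowel merger]
  tohilno (rule 4 does not apply)
  tohilno (rule 5 does not apply)
  giving Kaluri tohilno.
If borrowed from Himeka 'tuelno' after the early changes, it would undergo only the recent ones:
  rule 4 (unconditioned shift): no change (tuelno)
  rule 5 (intervocalic voicing): no change (tuelno)
  ⇒ as a loan: tuelno
Kaluri 'tohilno' matches the inherited outcome exactly, so it is an inherited cognate, not a loan.

inherited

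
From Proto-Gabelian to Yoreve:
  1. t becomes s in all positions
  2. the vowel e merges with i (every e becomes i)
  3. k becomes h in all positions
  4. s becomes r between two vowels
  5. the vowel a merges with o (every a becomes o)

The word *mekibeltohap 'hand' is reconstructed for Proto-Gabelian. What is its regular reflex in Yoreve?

mihibilsohop

Yoreve: *mekibeltohap
  mekibeltohap → mekibelsohap   [unconditioned shift]
  mekibelsohap → mikibilsohap   [vowel merger]
  mikibilsohap → mihibilsohap   [unconditioned shift]
  mihibilsohap (rule 4 does not apply)
  mihibilsohap → mihibilsohop   [vowel merger]
  giving Yoreve mihibilsohop.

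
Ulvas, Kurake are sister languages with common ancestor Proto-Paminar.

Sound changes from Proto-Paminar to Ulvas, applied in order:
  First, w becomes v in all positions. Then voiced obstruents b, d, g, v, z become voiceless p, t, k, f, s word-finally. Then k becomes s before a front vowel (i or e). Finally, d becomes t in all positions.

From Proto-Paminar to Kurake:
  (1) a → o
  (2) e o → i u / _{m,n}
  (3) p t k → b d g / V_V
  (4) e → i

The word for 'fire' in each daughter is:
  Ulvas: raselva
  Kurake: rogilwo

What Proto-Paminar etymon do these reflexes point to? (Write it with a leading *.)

Position 7: Ulvas has a, Kurake has o. Ulvas preserves a here (none of its changes turn any other segment into a), so the proto-segment is *a.
Position 3: Ulvas has s, Kurake has g. Taking the neighbouring segments as reconstructed: Ulvas s could go back to *k or *s; Kurake g could go back to *k or *g — the one source consistent with every daughter is *k.
Position 4: Ulvas has e, Kurake has i. Ulvas preserves e here (none of its changes turn any other segment into e), so the proto-segment is *e.
This points to *rakelwa. Verify forward in each daughter:
Ulvas: start from *rakelwa.
  rule 1 (unconditioned shift): rakelwa → rakelva
  rule 2: no change — rakelva
  rule 3 (palatalisation): rakelva → raselva
  rule 4: no change — raselva
  ⇒ Ulvas raselva
Kurake: *rakelwa > rokelwo > rogelwo > rogilwo  (by vowel merger, intervocalic voicing, vowel merger)
*rakelwa is the unique common source.

*rakelwa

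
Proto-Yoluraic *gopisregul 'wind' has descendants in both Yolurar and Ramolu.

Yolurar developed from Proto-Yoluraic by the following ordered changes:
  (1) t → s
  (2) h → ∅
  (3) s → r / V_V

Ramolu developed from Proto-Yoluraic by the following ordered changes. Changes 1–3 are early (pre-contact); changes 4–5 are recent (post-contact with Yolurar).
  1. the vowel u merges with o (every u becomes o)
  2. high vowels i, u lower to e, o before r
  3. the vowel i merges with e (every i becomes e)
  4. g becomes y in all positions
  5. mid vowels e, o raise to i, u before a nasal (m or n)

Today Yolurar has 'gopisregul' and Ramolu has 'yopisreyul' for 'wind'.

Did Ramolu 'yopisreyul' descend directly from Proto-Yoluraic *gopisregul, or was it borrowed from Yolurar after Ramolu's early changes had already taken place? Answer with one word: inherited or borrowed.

borrowed

If inherited, *gopisregul would pass through all of Ramolu's changes:
Ramolu: *gopisregul > gopisregol > gopesregol > yopesreyol  (by vowel merger, vowel merger, unconditioned shift)
If borrowed from Yolurar 'gopisregul' after the early changes, it would undergo only the recent ones:
  rule 4 (unconditioned shift): gopisregul → yopisreyul
  rule 5 (pre-nasal raising): no change (yopisreyul)
  ⇒ as a loan: yopisreyul
Ramolu 'yopisreyul' matches the loan outcome 'yopisreyul', not the inherited 'yopesreyol' — it skipped the early Ramolu changes, so it was borrowed from Yolurar.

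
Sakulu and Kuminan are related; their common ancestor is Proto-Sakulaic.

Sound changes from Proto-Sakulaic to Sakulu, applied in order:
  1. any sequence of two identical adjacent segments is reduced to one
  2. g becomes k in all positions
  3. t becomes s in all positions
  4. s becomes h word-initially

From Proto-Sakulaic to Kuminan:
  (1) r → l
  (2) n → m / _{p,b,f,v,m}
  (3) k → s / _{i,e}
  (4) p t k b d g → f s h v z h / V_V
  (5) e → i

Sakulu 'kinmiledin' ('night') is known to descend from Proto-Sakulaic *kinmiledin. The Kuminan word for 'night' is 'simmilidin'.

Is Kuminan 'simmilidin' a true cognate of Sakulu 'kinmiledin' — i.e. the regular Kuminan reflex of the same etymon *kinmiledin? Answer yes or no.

Derive the expected Kuminan reflex of *kinmiledin:
Kuminan: start from *kinmiledin.
  rule 1: no change — kinmiledin
  rule 2 (nasal place assimilation): kinmiledin → kimmiledin
  rule 3 (palatalisation): kimmiledin → simmiledin
  rule 4 (intervocalic lenition): simmiledin → simmilezin
  rule 5 (vowel merger): simmilezin → simmilizin
  ⇒ Kuminan simmilizin
The regular Kuminan reflex would be 'simmilizin', but the attested form is 'simmilidin'. The correspondence is irregular, so they are not cognates (the Kuminan form has a different source).

no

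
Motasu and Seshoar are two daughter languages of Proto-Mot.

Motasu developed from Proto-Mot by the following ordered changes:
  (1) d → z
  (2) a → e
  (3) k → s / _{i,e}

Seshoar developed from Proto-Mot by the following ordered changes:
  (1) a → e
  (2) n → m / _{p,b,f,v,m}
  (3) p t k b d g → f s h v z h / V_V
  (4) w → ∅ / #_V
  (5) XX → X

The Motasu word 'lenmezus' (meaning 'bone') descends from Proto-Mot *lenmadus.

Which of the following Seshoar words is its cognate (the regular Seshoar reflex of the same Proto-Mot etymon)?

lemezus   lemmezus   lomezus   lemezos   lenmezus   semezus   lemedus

Seshoar: *lenmadus > lenmedus > lemmedus > lemmezus > lemezus  (by vowel merger, nasal place assimilation, intervocalic lenition, degemination)
The other candidates each miss or misapply at least one Seshoar change.

lemezus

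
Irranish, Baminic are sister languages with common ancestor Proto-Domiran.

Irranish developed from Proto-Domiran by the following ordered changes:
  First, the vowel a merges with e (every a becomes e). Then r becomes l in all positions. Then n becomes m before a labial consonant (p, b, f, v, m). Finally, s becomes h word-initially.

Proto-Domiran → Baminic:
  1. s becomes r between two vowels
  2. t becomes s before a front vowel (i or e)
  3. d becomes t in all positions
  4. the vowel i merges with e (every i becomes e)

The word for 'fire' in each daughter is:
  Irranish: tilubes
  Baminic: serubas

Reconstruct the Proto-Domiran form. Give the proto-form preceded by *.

*tirubas

Position 6: Irranish has e, Baminic has a. Baminic preserves a here (none of its changes turn any other segment into a), so the proto-segment is *a.
Position 3: Irranish has l, Baminic has r. Taking the neighbouring segments as reconstructed: Irranish l could go back to *l or *r; Baminic r could go back to *s or *r — the one source consistent with every daughter is *r.
This points to *tirubas. Verify forward in each daughter:
Irranish: *tirubas
  tirubas → tirubes   [vowel merger]
  tirubes → tilubes   [unconditioned shift]
  tilubes (rule 3 does not apply)
  tilubes (rule 4 does not apply)
  giving Irranish tilubes.
Baminic: *tirubas
  tirubas (rule 1 does not apply)
  tirubas → sirubas   [palatalisation]
  sirubas (rule 3 does not apply)
  sirubas → serubas   [vowel merger]
  giving Baminic serubas.
No other proto-form is consistent with every reflex, so the reconstruction is *tirubas.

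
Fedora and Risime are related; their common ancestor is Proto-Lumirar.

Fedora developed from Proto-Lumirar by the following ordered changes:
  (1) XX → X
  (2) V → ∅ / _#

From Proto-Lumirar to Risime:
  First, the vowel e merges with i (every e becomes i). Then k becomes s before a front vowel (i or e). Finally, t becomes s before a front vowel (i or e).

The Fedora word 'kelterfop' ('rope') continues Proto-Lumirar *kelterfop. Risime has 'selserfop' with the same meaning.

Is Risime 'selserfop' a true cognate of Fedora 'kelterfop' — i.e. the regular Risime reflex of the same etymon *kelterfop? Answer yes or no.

no

Derive the expected Risime reflex of *kelterfop:
Risime: *kelterfop
  kelterfop → kiltirfop   [vowel merger]
  kiltirfop → siltirfop   [palatalisation]
  siltirfop → silsirfop   [palatalisation]
  giving Risime silsirfop.
The regular Risime reflex would be 'silsirfop', but the attested form is 'selserfop'. The correspondence is irregular, so they are not cognates (the Risime form has a different source).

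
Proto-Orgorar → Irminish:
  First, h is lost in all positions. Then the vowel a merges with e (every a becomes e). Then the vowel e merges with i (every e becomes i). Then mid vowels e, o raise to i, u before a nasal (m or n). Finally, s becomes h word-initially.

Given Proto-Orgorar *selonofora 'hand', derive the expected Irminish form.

hilunofori

Irminish: start from *selonofora.
  rule 1: no change — selonofora
  rule 2 (vowel merger): selonofora → selonofore
  rule 3 (vowel merger): selonofore → silonofori
  rule 4 (pre-nasal raising): silonofori → silunofori
  rule 5 (debuccalisation): silunofori → hilunofori
  ⇒ Irminish hilunofori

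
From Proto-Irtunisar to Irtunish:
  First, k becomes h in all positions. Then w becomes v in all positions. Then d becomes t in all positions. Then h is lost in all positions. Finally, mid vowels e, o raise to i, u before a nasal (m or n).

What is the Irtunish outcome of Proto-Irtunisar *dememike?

Irtunish: start from *dememike.
  rule 1 (unconditioned shift): dememike → dememihe
  rule 2: no change — dememihe
  rule 3 (unconditioned shift): dememihe → tememihe
  rule 4 (h-loss): tememihe → tememie
  rule 5 (pre-nasal raising): tememie → timimie
  ⇒ Irtunish timimie

timimie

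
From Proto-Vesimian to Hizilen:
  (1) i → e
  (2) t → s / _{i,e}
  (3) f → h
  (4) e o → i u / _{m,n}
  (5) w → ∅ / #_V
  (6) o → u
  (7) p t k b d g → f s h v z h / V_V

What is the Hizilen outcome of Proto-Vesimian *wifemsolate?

ehimsulase

Hizilen: *wifemsolate
  wifemsolate → wefemsolate   [vowel merger]
  wefemsolate → wefemsolase   [palatalisation]
  wefemsolase → wehemsolase   [unconditioned shift]
  wehemsolase → wehimsolase   [pre-nasal raising]
  wehimsolase → ehimsolase   [glide loss]
  ehimsolase → ehimsulase   [vowel merger]
  ehimsulase (rule 7 does not apply)
  giving Hizilen ehimsulase.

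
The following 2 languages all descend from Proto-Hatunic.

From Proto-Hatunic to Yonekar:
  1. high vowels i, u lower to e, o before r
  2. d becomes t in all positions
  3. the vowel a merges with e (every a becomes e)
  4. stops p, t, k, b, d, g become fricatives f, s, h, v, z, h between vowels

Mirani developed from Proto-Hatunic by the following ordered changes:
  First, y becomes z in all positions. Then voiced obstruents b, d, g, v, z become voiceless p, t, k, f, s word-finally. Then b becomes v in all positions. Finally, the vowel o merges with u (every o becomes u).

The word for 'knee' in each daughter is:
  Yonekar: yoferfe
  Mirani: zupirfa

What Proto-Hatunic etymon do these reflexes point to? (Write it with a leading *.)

Position 1: Yonekar has y, Mirani has z. Yonekar preserves y here (none of its changes turn any other segment into y), so the proto-segment is *y.
Position 7: Yonekar has e, Mirani has a. Mirani preserves a here (none of its changes turn any other segment into a), so the proto-segment is *a.
Position 3: Yonekar has f, Mirani has p. Taking the neighbouring segments as reconstructed: Yonekar f could go back to *p or *f; Mirani p can only go back to *p — the one source consistent with every daughter is *p.
This points to *yopirfa. Verify forward in each daughter:
Yonekar: *yopirfa
  yopirfa → yoperfa   [pre-rhotic lowering]
  yoperfa (rule 2 does not apply)
  yoperfa → yoperfe   [vowel merger]
  yoperfe → yoferfe   [intervocalic lenition]
  giving Yonekar yoferfe.
Mirani: *yopirfa > zopirfa > zupirfa  (by unconditioned shift, vowel merger)
No other proto-form is consistent with every reflex, so the reconstruction is *yopirfa.

*yopirfa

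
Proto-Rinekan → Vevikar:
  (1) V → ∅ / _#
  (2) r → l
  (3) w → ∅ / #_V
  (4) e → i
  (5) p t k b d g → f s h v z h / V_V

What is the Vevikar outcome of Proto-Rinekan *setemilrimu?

sisimillim

Vevikar: *setemilrimu > setemilrim > setemillim > sitimillim > sisimillim  (by apocope, unconditioned shift, vowel merger, intervocalic lenition)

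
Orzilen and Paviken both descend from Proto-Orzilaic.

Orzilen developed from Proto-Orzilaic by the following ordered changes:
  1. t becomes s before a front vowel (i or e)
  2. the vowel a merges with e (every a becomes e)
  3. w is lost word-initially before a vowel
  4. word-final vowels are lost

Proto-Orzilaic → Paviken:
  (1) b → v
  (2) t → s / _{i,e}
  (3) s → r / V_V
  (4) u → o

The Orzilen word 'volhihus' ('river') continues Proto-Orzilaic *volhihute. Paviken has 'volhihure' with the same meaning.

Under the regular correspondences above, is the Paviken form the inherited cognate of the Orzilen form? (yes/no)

no

Derive the expected Paviken reflex of *volhihute:
Paviken: *volhihute
  volhihute (rule 1 does not apply)
  volhihute → volhihuse   [palatalisation]
  volhihuse → volhihure   [rhotacism]
  volhihure → volhihore   [vowel merger]
  giving Paviken volhihore.
The regular Paviken reflex would be 'volhihore', but the attested form is 'volhihure'. The correspondence is irregular, so they are not cognates (the Paviken form has a different source).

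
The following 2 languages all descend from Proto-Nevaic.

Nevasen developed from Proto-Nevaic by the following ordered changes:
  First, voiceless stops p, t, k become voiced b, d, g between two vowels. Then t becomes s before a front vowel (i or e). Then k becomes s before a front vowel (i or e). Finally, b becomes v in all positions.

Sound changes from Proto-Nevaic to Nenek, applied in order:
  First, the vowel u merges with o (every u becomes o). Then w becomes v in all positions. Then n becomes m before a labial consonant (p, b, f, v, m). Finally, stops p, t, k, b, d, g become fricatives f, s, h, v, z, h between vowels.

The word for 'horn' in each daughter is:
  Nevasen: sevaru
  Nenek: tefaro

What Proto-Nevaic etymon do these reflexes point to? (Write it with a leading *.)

*teparu

Position 6: Nevasen has u, Nenek has o. Nevasen preserves u here (none of its changes turn any other segment into u), so the proto-segment is *u.
Position 3: Nevasen has v, Nenek has f. Taking the neighbouring segments as reconstructed: Nevasen v could go back to *p or *b or *v; Nenek f could go back to *p or *f — the one source consistent with every daughter is *p.
Position 1: Nevasen has s, Nenek has t. Nenek preserves t here (none of its changes turn any other segment into t), so the proto-segment is *t.
Verify the candidate proto-form against each daughter:
Nevasen: start from *teparu.
  rule 1 (intervocalic voicing): teparu → tebaru
  rule 2 (palatalisation): tebaru → sebaru
  rule 3: no change — sebaru
  rule 4 (unconditioned shift): sebaru → sevaru
  ⇒ Nevasen sevaru
Nenek: start from *teparu.
  rule 1 (vowel merger): teparu → teparo
  rule 2: no change — teparo
  rule 3: no change — teparo
  rule 4 (intervocalic lenition): teparo → tefaro
  ⇒ Nenek tefaro
*teparu is the unique common source.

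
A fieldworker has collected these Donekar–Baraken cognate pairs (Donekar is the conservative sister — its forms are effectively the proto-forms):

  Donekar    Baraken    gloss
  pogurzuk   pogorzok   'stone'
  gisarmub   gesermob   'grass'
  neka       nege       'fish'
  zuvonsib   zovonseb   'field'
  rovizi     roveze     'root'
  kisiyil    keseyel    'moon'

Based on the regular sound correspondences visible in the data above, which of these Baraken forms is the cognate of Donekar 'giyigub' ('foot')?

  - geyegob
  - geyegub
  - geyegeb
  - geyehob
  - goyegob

gisarmub ~ gesermob, rovizi ~ roveze — Donekar i corresponds to Baraken e after a consonant, before a consonant other than r, m, n, p, b, f, v.
gisarmub ~ gesermob — Donekar u corresponds to Baraken o after a consonant, before a labial obstruent.
Applying these to Donekar 'giyigub':
  giyigub → geyigub   (i→e after a consonant, before a consonant other than r, m, n, p, b, f, v)
  geyigub → geyegub   (i→e after a consonant, before a consonant other than r, m, n, p, b, f, v)
  geyegub → geyegob   (u→o after a consonant, before a labial obstruent)
So the Baraken cognate is 'geyegob'.

geyegob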